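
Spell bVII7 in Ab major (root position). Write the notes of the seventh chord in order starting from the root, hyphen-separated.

bVII7 is built on the lowered scale degree 7. In Ab major degree 7 is G; lowered it becomes Gb. In Ab minor the chord on Gb is Gb–Bb–Db–Fb.

Gb-Bb-Db-Fb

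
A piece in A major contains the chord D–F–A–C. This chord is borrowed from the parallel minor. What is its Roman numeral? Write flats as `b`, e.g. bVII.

iv7

The root D is the diatonic 4th degree of A major; the borrowing shows in the chord quality. Diatonically A major has D (IV) on that degree; D–F–A–C is instead the minor-seventh chord native to A minor, so it takes the label iv7.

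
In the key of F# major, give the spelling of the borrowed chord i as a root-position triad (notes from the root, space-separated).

F# A C#

The root, F#, is scale degree 1 — the same note in F# major and F# minor; only the chord quality changes. In F# minor the chord on F# is F#–A–C#.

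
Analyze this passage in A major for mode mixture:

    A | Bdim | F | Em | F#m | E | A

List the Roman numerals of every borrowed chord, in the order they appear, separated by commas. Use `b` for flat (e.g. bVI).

ii°, bVI, v

A major has the diatonic set A, Bm, C#m, D, E, F#m, G#dim. Of the given chords, A, F#m and E are diatonic. Bdim (B–D–F) is not: scale degree 2 in A major carries Bm (ii). In A minor the chord on that degree is Bdim, so here it functions as ii°, borrowed from the parallel minor. F (F–A–C) is not: scale degree 6 in A major carries F#m (vi). In A minor the chord on that degree is F, so here it functions as bVI, borrowed from the parallel minor. But Em (E–G–B) is foreign: the diatonic V on degree 5 is E, whereas Em comes from A minor. It is labeled v.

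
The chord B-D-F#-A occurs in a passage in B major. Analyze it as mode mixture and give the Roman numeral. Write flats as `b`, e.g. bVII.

B is scale degree 1 in B major. The diatonic chord on degree 1 would be B (I), but B–D–F#–A is the minor-seventh chord from B minor. As a borrowed chord it is labeled i7.

i7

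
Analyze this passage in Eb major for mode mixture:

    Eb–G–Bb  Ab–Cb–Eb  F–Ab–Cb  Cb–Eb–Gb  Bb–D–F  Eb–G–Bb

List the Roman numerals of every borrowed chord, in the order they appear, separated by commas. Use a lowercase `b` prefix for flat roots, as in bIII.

iv, ii°, bVI

Eb major has the diatonic set Eb, Fm, Gm, Ab, Bb, Cm, Ddim. Of the given chords, Eb–G–Bb = Eb and Bb–D–F = Bb are diatonic. Ab–Cb–Eb is not: scale degree 4 in Eb major carries Ab (IV). In Eb minor the chord on that degree is Abm, so here it functions as iv, borrowed from the parallel minor. But F–Ab–Cb is foreign: the diatonic ii on degree 2 is Fm, whereas Fdim comes from Eb minor. It is labeled ii°. But Cb–Eb–Gb is foreign: the diatonic vi on degree 6 is Cm, whereas Cb comes from Eb minor. It is labeled bVI.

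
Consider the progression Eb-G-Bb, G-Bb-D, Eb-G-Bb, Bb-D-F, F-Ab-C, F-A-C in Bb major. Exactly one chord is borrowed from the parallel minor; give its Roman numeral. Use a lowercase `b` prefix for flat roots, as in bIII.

v

In Bb major the diatonic chords are Bb, Cm, Dm, Eb, F, Gm, Adim. Eb–G–Bb = Eb, G–Bb–D = Gm, Bb–D–F = Bb and F–A–C = F are all diatonic. F–Ab–C is not: scale degree 5 in Bb major carries F (V). In Bb minor the chord on that degree is Fm, so here it functions as v, borrowed from the parallel minor.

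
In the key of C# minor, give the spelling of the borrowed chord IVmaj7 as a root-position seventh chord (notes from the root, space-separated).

F# A# C# E#

The root, F#, is scale degree 4 — the same note in C# minor and C# major; only the chord quality changes. Building the major-seventh chord from the parallel major on F#: F#–A#–C#–E#.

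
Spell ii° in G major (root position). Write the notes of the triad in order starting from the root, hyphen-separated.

The root, A, is scale degree 2 — the same note in G major and G minor; only the chord quality changes. In G minor the chord on A is A–C–Eb.

A-C-Eb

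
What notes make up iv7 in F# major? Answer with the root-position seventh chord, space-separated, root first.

iv7 is built on scale degree 4, which is B in both F# major and its parallel. Stacking thirds in F# minor on B gives B–D–F#–A.

B D F# A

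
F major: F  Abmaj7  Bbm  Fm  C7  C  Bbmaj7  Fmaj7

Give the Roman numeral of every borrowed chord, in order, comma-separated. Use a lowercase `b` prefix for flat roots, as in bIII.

bIIImaj7, iv, i

In F major the diatonic chords are F, Gm, Am, Bb, C, Dm, Edim. F, C7, C, Bbmaj7 and Fmaj7 are all diatonic. Abmaj7 (Ab–C–Eb–G) is not: scale degree 3 in F major carries Am (iii). In F minor the chord on that degree is Abmaj7, so here it functions as bIIImaj7, borrowed from the parallel minor. Bbm (Bb–Db–F) is not: scale degree 4 in F major carries Bb (IV). In F minor the chord on that degree is Bbm, so here it functions as iv, borrowed from the parallel minor. Fm (F–Ab–C) doesn't fit — on degree 1 F major would have F (I). Fm is the degree-1 chord of F minor, so it is the borrowed i.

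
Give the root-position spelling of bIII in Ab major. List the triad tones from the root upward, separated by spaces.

Cb Eb Gb

Scale degree 3 in Ab major is C. bIII uses the lowered form, Cb, taken from Ab minor. In Ab minor the chord on Cb is Cb–Eb–Gb.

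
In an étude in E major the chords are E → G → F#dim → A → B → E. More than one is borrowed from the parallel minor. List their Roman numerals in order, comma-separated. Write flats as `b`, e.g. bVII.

bIII, ii°

E major has the diatonic set E, F#m, G#m, A, B, C#m, D#dim. Of the given chords, E, A and B are diatonic. G (G–B–D) doesn't fit — on degree 3 E major would have G#m (iii). G is the degree-3 chord of E minor, so it is the borrowed bIII. F#dim (F#–A–C) doesn't fit — on degree 2 E major would have F#m (ii). F#dim is the degree-2 chord of E minor, so it is the borrowed ii°.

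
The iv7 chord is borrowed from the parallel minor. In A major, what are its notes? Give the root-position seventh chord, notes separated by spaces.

The root, D, is scale degree 4 — the same note in A major and A minor; only the chord quality changes. In A minor the chord on D is D–F–A–C.

D F A C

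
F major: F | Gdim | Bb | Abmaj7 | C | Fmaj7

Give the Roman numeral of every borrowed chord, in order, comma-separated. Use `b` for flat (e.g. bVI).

F major has the diatonic set F, Gm, Am, Bb, C, Dm, Edim. Of the given chords, F, Bb, C and Fmaj7 are diatonic. But Gdim (G–Bb–Db) is foreign: the diatonic ii on degree 2 is Gm, whereas Gdim comes from F minor. It is labeled ii°. But Abmaj7 (Ab–C–Eb–G) is foreign: the diatonic iii on degree 3 is Am, whereas Abmaj7 comes from F minor. It is labeled bIIImaj7.

ii°, bIIImaj7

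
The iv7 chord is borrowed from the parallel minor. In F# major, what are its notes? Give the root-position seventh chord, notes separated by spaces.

B D F# A

iv7 is built on scale degree 4, which is B in both F# major and its parallel. Stacking thirds in F# minor on B gives B–D–F#–A.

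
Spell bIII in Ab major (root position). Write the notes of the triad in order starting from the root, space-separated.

Scale degree 3 in Ab major is C. bIII uses the lowered form, Cb, taken from Ab minor. In Ab minor the chord on Cb is Cb–Eb–Gb.

Cb Eb Gb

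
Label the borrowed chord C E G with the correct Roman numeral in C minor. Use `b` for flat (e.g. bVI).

I

C is scale degree 1 in C minor. C–E–G is a major chord — the form found in C major, not the diatonic i (Cm). Borrowed into C minor it is written I.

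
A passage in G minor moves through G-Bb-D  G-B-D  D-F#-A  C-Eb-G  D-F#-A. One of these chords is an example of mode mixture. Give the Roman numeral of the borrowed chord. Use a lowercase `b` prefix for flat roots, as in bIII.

I

The diatonic triads in G minor (with V from harmonic minor) are Gm, Adim, Bb, Cm, D, Eb, F. G–Bb–D = Gm, D–F#–A = D and C–Eb–G = Cm are all diatonic. G–B–D is not: scale degree 1 in G minor carries Gm (i). In G major the chord on that degree is G, so here it functions as I, borrowed from the parallel major.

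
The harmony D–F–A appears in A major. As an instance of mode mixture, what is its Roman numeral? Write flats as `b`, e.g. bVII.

The root D is the diatonic 4th degree of A major; the borrowing shows in the chord quality. Diatonically A major has D (IV) on that degree; D–F–A is instead the minor chord native to A minor, so it takes the label iv.

iv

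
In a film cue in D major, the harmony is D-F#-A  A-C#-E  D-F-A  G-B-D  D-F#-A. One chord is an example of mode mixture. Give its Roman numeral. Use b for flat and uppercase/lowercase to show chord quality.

In D major the diatonic chords are D, Em, F#m, G, A, Bm, C#dim. D–F#–A = D, A–C#–E = A and G–B–D = G are all diatonic. But D–F–A is foreign: the diatonic I on degree 1 is D, whereas Dm comes from D minor. It is labeled i.

i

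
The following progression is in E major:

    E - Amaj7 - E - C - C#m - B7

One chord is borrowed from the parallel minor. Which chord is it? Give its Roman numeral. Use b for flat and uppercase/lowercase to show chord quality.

bVI

In E major the diatonic chords are E, F#m, G#m, A, B, C#m, D#dim. E, Amaj7, C#m and B7 all belong to that set. But C (C–E–G) is foreign: the diatonic vi on degree 6 is C#m, whereas C comes from E minor. It is labeled bVI.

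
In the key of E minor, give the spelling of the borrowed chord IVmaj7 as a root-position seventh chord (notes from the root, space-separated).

The root, A, is scale degree 4 — the same note in E minor and E major; only the chord quality changes. Stacking thirds in E major on A gives A–C#–E–G#.

A C# E G#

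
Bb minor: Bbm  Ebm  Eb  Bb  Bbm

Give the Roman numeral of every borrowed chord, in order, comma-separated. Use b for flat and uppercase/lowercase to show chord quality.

IV, I

The diatonic triads in Bb minor (with V from harmonic minor) are Bbm, Cdim, Db, Ebm, F, Gb, Ab. Bbm and Ebm are both diatonic. Eb (Eb–G–Bb) is not: scale degree 4 in Bb minor carries Ebm (iv). In Bb major the chord on that degree is Eb, so here it functions as IV, borrowed from the parallel major. Bb (Bb–D–F) doesn't fit — on degree 1 Bb minor would have Bbm (i). Bb is the degree-1 chord of Bb major, so it is the borrowed I.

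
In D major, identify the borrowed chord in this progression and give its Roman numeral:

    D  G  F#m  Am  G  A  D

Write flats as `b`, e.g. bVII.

v

In D major the diatonic chords are D, Em, F#m, G, A, Bm, C#dim. D, G, F#m and A are all diatonic. Am (A–C–E) is not: scale degree 5 in D major carries A (V). In D minor the chord on that degree is Am, so here it functions as v, borrowed from the parallel minor.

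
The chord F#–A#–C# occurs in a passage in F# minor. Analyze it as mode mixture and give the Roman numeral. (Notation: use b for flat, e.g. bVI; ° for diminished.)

I

F# is scale degree 1 in F# minor. The diatonic chord on degree 1 would be F#m (i), but F#–A#–C# is the major chord from F# major. As a borrowed chord it is labeled I.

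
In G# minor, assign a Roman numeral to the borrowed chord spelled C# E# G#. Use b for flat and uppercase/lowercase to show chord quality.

The root C# is the diatonic 4th degree of G# minor; the borrowing shows in the chord quality. Diatonically G# minor has C#m (iv) on that degree; C#–E#–G# is instead the major chord native to G# major, so it takes the label IV.

IV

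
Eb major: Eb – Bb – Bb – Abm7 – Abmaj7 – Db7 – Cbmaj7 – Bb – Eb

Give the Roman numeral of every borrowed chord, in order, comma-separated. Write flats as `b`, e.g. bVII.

iv7, bVII7, bVImaj7

Eb major has the diatonic set Eb, Fm, Gm, Ab, Bb, Cm, Ddim. Eb, Bb and Abmaj7 all belong to that set. Abm7 (Ab–Cb–Eb–Gb) doesn't fit — on degree 4 Eb major would have Ab (IV). Abm7 is the degree-4 chord of Eb minor, so it is the borrowed iv7. But Db7 (Db–F–Ab–Cb) is foreign: the diatonic vii° on degree 7 is Ddim, whereas Db7 comes from Eb minor. It is labeled bVII7. Cbmaj7 (Cb–Eb–Gb–Bb) is not: scale degree 6 in Eb major carries Cm (vi). In Eb minor the chord on that degree is Cbmaj7, so here it functions as bVImaj7, borrowed from the parallel minor.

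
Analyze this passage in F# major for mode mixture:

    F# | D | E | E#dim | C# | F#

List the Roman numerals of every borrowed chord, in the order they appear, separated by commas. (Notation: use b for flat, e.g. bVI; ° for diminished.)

bVI, bVII

The diatonic triads in F# major are F#, G#m, A#m, B, C#, D#m, E#dim. F#, E#dim and C# all belong to that set. D (D–F#–A) is not: scale degree 6 in F# major carries D#m (vi). In F# minor the chord on that degree is D, so here it functions as bVI, borrowed from the parallel minor. But E (E–G#–B) is foreign: the diatonic vii° on degree 7 is E#dim, whereas E comes from F# minor. It is labeled bVII.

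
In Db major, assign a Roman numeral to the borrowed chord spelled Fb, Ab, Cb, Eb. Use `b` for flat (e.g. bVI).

The root Fb is the lowered 3rd scale degree — diatonically Db major has F there. Diatonically Db major has Fm (iii) on that degree; Fb–Ab–Cb–Eb is instead the major-seventh chord native to Db minor, so it takes the label bIIImaj7.

bIIImaj7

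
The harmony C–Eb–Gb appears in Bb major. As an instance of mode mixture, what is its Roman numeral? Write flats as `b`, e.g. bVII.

ii°

The root C is the diatonic 2nd degree of Bb major; the borrowing shows in the chord quality. The diatonic chord on degree 2 would be Cm (ii), but C–Eb–Gb is the diminished chord from Bb minor. As a borrowed chord it is labeled ii°.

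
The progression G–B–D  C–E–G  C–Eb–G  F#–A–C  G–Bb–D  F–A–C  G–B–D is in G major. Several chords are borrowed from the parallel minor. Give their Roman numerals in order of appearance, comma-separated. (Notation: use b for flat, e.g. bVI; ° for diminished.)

G major has the diatonic set G, Am, Bm, C, D, Em, F#dim. G–B–D = G, C–E–G = C and F#–A–C = F#dim all belong to that set. C–Eb–G doesn't fit — on degree 4 G major would have C (IV). Cm is the degree-4 chord of G minor, so it is the borrowed iv. But G–Bb–D is foreign: the diatonic I on degree 1 is G, whereas Gm comes from G minor. It is labeled i. F–A–C is not: scale degree 7 in G major carries F#dim (vii°). In G minor the chord on that degree is F, so here it functions as bVII, borrowed from the parallel minor.

iv, i, bVII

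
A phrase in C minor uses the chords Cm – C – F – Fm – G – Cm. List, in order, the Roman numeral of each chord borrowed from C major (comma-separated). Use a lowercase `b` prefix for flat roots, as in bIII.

The diatonic triads in C minor (with V from harmonic minor) are Cm, Ddim, Eb, Fm, G, Ab, Bb. Of the given chords, Cm, Fm and G are diatonic. C (C–E–G) is not: scale degree 1 in C minor carries Cm (i). In C major the chord on that degree is C, so here it functions as I, borrowed from the parallel major. F (F–A–C) doesn't fit — on degree 4 C minor would have Fm (iv). F is the degree-4 chord of C major, so it is the borrowed IV.

I, IV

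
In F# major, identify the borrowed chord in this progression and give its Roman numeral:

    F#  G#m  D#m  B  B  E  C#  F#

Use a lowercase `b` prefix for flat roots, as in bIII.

In F# major the diatonic chords are F#, G#m, A#m, B, C#, D#m, E#dim. Of the given chords, F#, G#m, D#m, B and C# are diatonic. E (E–G#–B) doesn't fit — on degree 7 F# major would have E#dim (vii°). E is the degree-7 chord of F# minor, so it is the borrowed bVII.

bVII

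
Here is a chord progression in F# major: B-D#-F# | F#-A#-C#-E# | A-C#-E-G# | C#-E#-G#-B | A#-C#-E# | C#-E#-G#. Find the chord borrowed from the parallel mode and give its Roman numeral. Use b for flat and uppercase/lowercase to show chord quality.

F# major has the diatonic set F#, G#m, A#m, B, C#, D#m, E#dim. B–D#–F# = B, F#–A#–C#–E# = F#maj7, C#–E#–G#–B = C#7, A#–C#–E# = A#m and C#–E#–G# = C# all belong to that set. A–C#–E–G# doesn't fit — on degree 3 F# major would have A#m (iii). Amaj7 is the degree-3 chord of F# minor, so it is the borrowed bIIImaj7.

bIIImaj7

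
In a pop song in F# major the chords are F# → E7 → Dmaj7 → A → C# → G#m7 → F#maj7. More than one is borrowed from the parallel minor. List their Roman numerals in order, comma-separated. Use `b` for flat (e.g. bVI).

In F# major the diatonic chords are F#, G#m, A#m, B, C#, D#m, E#dim. F#, C#, G#m7 and F#maj7 are all diatonic. E7 (E–G#–B–D) doesn't fit — on degree 7 F# major would have E#dim (vii°). E7 is the degree-7 chord of F# minor, so it is the borrowed bVII7. Dmaj7 (D–F#–A–C#) is not: scale degree 6 in F# major carries D#m (vi). In F# minor the chord on that degree is Dmaj7, so here it functions as bVImaj7, borrowed from the parallel minor. A (A–C#–E) doesn't fit — on degree 3 F# major would have A#m (iii). A is the degree-3 chord of F# minor, so it is the borrowed bIII.

bVII7, bVImaj7, bIII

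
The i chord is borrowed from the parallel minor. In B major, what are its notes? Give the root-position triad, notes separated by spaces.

i is built on scale degree 1, which is B in both B major and its parallel. Building the minor chord from the parallel minor on B: B–D–F#.

B D F#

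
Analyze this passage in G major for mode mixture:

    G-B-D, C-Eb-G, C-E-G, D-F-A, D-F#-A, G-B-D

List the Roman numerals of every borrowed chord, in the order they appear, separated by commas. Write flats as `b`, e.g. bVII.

The diatonic triads in G major are G, Am, Bm, C, D, Em, F#dim. G–B–D = G, C–E–G = C and D–F#–A = D all belong to that set. C–Eb–G doesn't fit — on degree 4 G major would have C (IV). Cm is the degree-4 chord of G minor, so it is the borrowed iv. D–F–A is not: scale degree 5 in G major carries D (V). In G minor the chord on that degree is Dm, so here it functions as v, borrowed from the parallel minor.

iv, v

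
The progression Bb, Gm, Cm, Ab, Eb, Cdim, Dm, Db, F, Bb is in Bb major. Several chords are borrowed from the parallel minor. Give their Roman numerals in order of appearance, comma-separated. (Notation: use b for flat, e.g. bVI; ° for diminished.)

bVII, ii°, bIII

In Bb major the diatonic chords are Bb, Cm, Dm, Eb, F, Gm, Adim. Of the given chords, Bb, Gm, Cm, Eb, Dm and F are diatonic. But Ab (Ab–C–Eb) is foreign: the diatonic vii° on degree 7 is Adim, whereas Ab comes from Bb minor. It is labeled bVII. Cdim (C–Eb–Gb) doesn't fit — on degree 2 Bb major would have Cm (ii). Cdim is the degree-2 chord of Bb minor, so it is the borrowed ii°. Db (Db–F–Ab) is not: scale degree 3 in Bb major carries Dm (iii). In Bb minor the chord on that degree is Db, so here it functions as bIII, borrowed from the parallel minor.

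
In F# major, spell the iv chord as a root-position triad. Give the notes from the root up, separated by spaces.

iv is built on scale degree 4, which is B in both F# major and its parallel. Stacking thirds in F# minor on B gives B–D–F#.

B D F#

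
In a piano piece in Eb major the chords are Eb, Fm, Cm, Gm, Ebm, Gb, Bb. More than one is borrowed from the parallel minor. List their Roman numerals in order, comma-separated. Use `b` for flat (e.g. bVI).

i, bIII

Eb major has the diatonic set Eb, Fm, Gm, Ab, Bb, Cm, Ddim. Eb, Fm, Cm, Gm and Bb all belong to that set. But Ebm (Eb–Gb–Bb) is foreign: the diatonic I on degree 1 is Eb, whereas Ebm comes from Eb minor. It is labeled i. Gb (Gb–Bb–Db) doesn't fit — on degree 3 Eb major would have Gm (iii). Gb is the degree-3 chord of Eb minor, so it is the borrowed bIII.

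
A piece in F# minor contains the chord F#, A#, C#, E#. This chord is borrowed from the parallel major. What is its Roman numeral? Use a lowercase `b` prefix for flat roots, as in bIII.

F# is scale degree 1 in F# minor. F#–A#–C#–E# is a major-seventh chord — the form found in F# major, not the diatonic i (F#m). Borrowed into F# minor it is written Imaj7.

Imaj7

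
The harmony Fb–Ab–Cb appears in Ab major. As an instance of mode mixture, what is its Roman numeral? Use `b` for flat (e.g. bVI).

The root Fb is the lowered 6th scale degree — diatonically Ab major has F there. Fb–Ab–Cb is a major chord — the form found in Ab minor, not the diatonic vi (Fm). Borrowed into Ab major it is written bVI.

bVI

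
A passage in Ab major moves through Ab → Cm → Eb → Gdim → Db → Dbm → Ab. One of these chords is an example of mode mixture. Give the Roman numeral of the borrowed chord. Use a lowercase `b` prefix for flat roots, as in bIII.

iv

The diatonic triads in Ab major are Ab, Bbm, Cm, Db, Eb, Fm, Gdim. Ab, Cm, Eb, Gdim and Db all belong to that set. Dbm (Db–Fb–Ab) doesn't fit — on degree 4 Ab major would have Db (IV). Dbm is the degree-4 chord of Ab minor, so it is the borrowed iv.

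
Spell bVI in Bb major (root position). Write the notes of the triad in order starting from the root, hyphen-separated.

bVI is built on the lowered scale degree 6. In Bb major degree 6 is G; lowered it becomes Gb. Stacking thirds in Bb minor on Gb gives Gb–Bb–Db.

Gb-Bb-Db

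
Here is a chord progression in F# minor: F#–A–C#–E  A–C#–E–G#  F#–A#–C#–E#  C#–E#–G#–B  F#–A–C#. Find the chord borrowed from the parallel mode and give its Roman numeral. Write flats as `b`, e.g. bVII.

The diatonic triads in F# minor (with V from harmonic minor) are F#m, G#dim, A, Bm, C#, D, E. F#–A–C#–E = F#m7, A–C#–E–G# = Amaj7, C#–E#–G#–B = C#7 and F#–A–C# = F#m are all diatonic. But F#–A#–C#–E# is foreign: the diatonic i on degree 1 is F#m, whereas F#maj7 comes from F# major. It is labeled Imaj7.

Imaj7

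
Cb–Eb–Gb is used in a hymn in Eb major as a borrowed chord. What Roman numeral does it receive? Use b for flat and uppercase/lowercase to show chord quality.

In Eb major scale degree 6 is C; Cb is its lowered form, from Eb minor. The diatonic chord on degree 6 would be Cm (vi), but Cb–Eb–Gb is the major chord from Eb minor. As a borrowed chord it is labeled bVI.

bVI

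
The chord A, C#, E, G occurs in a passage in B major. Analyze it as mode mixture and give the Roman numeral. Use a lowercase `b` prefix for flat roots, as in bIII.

A is the lowered form of scale degree 7 in B major (the diatonic degree 7 is A#). A–C#–E–G is a dominant-seventh chord — the form found in B minor, not the diatonic vii° (A#dim). Borrowed into B major it is written bVII7.

bVII7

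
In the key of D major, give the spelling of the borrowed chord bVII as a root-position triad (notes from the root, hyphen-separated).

The root of bVII is the lowered 7th degree: C# becomes C. Building the major chord from the parallel minor on C: C–E–G.

C-E-G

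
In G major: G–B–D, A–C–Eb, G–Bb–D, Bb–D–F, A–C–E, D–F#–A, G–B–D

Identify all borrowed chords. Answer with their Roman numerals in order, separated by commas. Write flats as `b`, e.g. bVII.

ii°, i, bIII

The diatonic triads in G major are G, Am, Bm, C, D, Em, F#dim. G–B–D = G, A–C–E = Am and D–F#–A = D are all diatonic. A–C–Eb doesn't fit — on degree 2 G major would have Am (ii). Adim is the degree-2 chord of G minor, so it is the borrowed ii°. G–Bb–D doesn't fit — on degree 1 G major would have G (I). Gm is the degree-1 chord of G minor, so it is the borrowed i. Bb–D–F is not: scale degree 3 in G major carries Bm (iii). In G minor the chord on that degree is Bb, so here it functions as bIII, borrowed from the parallel minor.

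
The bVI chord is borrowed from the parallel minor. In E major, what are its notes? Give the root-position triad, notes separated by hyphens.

C-E-G

The root of bVI is the lowered 6th degree: C# becomes C. Building the major chord from the parallel minor on C: C–E–G.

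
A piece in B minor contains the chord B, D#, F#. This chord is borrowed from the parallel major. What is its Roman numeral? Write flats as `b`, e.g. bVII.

B is scale degree 1 in B minor. The diatonic chord on degree 1 would be Bm (i), but B–D#–F# is the major chord from B major. As a borrowed chord it is labeled I.

I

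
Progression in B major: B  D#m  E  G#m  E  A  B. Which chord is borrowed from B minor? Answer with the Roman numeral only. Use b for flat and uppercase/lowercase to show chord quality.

In B major the diatonic chords are B, C#m, D#m, E, F#, G#m, A#dim. B, D#m, E and G#m are all diatonic. A (A–C#–E) is not: scale degree 7 in B major carries A#dim (vii°). In B minor the chord on that degree is A, so here it functions as bVII, borrowed from the parallel minor.

bVII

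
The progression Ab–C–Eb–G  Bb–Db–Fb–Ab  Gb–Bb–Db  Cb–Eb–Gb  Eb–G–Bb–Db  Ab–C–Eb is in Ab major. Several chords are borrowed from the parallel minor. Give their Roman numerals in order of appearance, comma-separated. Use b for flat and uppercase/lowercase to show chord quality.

iiø7, bVII, bIII

Ab major has the diatonic set Ab, Bbm, Cm, Db, Eb, Fm, Gdim. Ab–C–Eb–G = Abmaj7, Eb–G–Bb–Db = Eb7 and Ab–C–Eb = Ab are all diatonic. Bb–Db–Fb–Ab is not: scale degree 2 in Ab major carries Bbm (ii). In Ab minor the chord on that degree is Bbm7b5, so here it functions as iiø7, borrowed from the parallel minor. Gb–Bb–Db is not: scale degree 7 in Ab major carries Gdim (vii°). In Ab minor the chord on that degree is Gb, so here it functions as bVII, borrowed from the parallel minor. But Cb–Eb–Gb is foreign: the diatonic iii on degree 3 is Cm, whereas Cb comes from Ab minor. It is labeled bIII.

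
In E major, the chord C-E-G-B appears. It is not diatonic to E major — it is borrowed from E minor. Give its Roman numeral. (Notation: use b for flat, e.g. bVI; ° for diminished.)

bVImaj7

In E major scale degree 6 is C#; C is its lowered form, from E minor. Diatonically E major has C#m (vi) on that degree; C–E–G–B is instead the major-seventh chord native to E minor, so it takes the label bVImaj7.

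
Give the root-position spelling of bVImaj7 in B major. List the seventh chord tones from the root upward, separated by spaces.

bVImaj7 is built on the lowered scale degree 6. In B major degree 6 is G#; lowered it becomes G. Stacking thirds in B minor on G gives G–B–D–F#.

G B D F#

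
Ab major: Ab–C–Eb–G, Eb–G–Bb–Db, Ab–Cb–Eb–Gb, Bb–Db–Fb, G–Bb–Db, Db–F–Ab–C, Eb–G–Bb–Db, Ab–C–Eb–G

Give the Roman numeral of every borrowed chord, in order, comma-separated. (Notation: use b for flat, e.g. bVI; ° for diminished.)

The diatonic triads in Ab major are Ab, Bbm, Cm, Db, Eb, Fm, Gdim. Of the given chords, Ab–C–Eb–G = Abmaj7, Eb–G–Bb–Db = Eb7, G–Bb–Db = Gdim and Db–F–Ab–C = Dbmaj7 are diatonic. But Ab–Cb–Eb–Gb is foreign: the diatonic I on degree 1 is Ab, whereas Abm7 comes from Ab minor. It is labeled i7. But Bb–Db–Fb is foreign: the diatonic ii on degree 2 is Bbm, whereas Bbdim comes from Ab minor. It is labeled ii°.

i7, ii°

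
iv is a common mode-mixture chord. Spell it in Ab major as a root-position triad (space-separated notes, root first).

Db Fb Ab

The root, Db, is scale degree 4 — the same note in Ab major and Ab minor; only the chord quality changes. Stacking thirds in Ab minor on Db gives Db–Fb–Ab.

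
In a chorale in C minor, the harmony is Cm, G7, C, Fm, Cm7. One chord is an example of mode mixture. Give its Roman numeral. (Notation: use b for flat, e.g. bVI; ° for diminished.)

I

C minor has the diatonic set Cm, Ddim, Eb, Fm, G, Ab, Bb (with V from harmonic minor). Of the given chords, Cm, G7, Fm and Cm7 are diatonic. C (C–E–G) doesn't fit — on degree 1 C minor would have Cm (i). C is the degree-1 chord of C major, so it is the borrowed I.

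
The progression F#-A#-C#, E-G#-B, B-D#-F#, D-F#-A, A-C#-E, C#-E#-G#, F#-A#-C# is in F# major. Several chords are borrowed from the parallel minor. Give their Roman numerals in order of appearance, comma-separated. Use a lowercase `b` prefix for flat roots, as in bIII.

bVII, bVI, bIII

In F# major the diatonic chords are F#, G#m, A#m, B, C#, D#m, E#dim. F#–A#–C# = F#, B–D#–F# = B and C#–E#–G# = C# are all diatonic. E–G#–B doesn't fit — on degree 7 F# major would have E#dim (vii°). E is the degree-7 chord of F# minor, so it is the borrowed bVII. But D–F#–A is foreign: the diatonic vi on degree 6 is D#m, whereas D comes from F# minor. It is labeled bVI. A–C#–E doesn't fit — on degree 3 F# major would have A#m (iii). A is the degree-3 chord of F# minor, so it is the borrowed bIII.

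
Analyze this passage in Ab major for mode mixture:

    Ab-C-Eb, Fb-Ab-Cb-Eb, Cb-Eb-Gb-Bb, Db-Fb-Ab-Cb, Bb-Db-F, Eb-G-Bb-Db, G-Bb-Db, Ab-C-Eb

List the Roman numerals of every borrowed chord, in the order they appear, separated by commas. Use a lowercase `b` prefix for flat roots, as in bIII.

The diatonic triads in Ab major are Ab, Bbm, Cm, Db, Eb, Fm, Gdim. Of the given chords, Ab–C–Eb = Ab, Bb–Db–F = Bbm, Eb–G–Bb–Db = Eb7 and G–Bb–Db = Gdim are diatonic. But Fb–Ab–Cb–Eb is foreign: the diatonic vi on degree 6 is Fm, whereas Fbmaj7 comes from Ab minor. It is labeled bVImaj7. Cb–Eb–Gb–Bb doesn't fit — on degree 3 Ab major would have Cm (iii). Cbmaj7 is the degree-3 chord of Ab minor, so it is the borrowed bIIImaj7. Db–Fb–Ab–Cb is not: scale degree 4 in Ab major carries Db (IV). In Ab minor the chord on that degree is Dbm7, so here it functions as iv7, borrowed from the parallel minor.

bVImaj7, bIIImaj7, iv7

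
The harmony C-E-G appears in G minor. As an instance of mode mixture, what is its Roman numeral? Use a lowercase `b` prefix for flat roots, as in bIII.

The root C is the diatonic 4th degree of G minor; the borrowing shows in the chord quality. Diatonically G minor has Cm (iv) on that degree; C–E–G is instead the major chord native to G major, so it takes the label IV.

IV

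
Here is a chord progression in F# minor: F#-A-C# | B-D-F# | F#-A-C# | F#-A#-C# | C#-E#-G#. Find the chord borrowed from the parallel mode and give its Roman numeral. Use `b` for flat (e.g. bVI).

I

In F# minor (with V from harmonic minor) the diatonic chords are F#m, G#dim, A, Bm, C#, D, E. Of the given chords, F#–A–C# = F#m, B–D–F# = Bm and C#–E#–G# = C# are diatonic. F#–A#–C# doesn't fit — on degree 1 F# minor would have F#m (i). F# is the degree-1 chord of F# major, so it is the borrowed I.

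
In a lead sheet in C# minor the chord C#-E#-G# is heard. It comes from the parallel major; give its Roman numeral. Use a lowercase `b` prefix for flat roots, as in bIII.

The root C# is the diatonic 1st degree of C# minor; the borrowing shows in the chord quality. C#–E#–G# is a major chord — the form found in C# major, not the diatonic i (C#m). Borrowed into C# minor it is written I.

I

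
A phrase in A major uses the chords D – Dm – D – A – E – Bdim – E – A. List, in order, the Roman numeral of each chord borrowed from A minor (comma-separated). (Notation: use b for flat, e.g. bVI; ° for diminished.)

iv, ii°

In A major the diatonic chords are A, Bm, C#m, D, E, F#m, G#dim. Of the given chords, D, A and E are diatonic. Dm (D–F–A) is not: scale degree 4 in A major carries D (IV). In A minor the chord on that degree is Dm, so here it functions as iv, borrowed from the parallel minor. But Bdim (B–D–F) is foreign: the diatonic ii on degree 2 is Bm, whereas Bdim comes from A minor. It is labeled ii°.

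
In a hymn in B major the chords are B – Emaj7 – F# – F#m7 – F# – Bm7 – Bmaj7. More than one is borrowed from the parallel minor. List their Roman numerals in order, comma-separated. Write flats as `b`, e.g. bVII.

v7, i7

B major has the diatonic set B, C#m, D#m, E, F#, G#m, A#dim. Of the given chords, B, Emaj7, F# and Bmaj7 are diatonic. F#m7 (F#–A–C#–E) doesn't fit — on degree 5 B major would have F# (V). F#m7 is the degree-5 chord of B minor, so it is the borrowed v7. Bm7 (B–D–F#–A) doesn't fit — on degree 1 B major would have B (I). Bm7 is the degree-1 chord of B minor, so it is the borrowed i7.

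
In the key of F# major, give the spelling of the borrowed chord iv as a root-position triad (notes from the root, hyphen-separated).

B-D-F#

iv is built on scale degree 4, which is B in both F# major and its parallel. In F# minor the chord on B is B–D–F#.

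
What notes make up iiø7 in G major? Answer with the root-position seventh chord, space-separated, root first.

The root, A, is scale degree 2 — the same note in G major and G minor; only the chord quality changes. Building the half-diminished-seventh chord from the parallel minor on A: A–C–Eb–G.

A C Eb G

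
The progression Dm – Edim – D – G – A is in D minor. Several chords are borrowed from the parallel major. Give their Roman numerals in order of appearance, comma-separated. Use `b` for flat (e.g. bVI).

In D minor (with V from harmonic minor) the diatonic chords are Dm, Edim, F, Gm, A, Bb, C. Dm, Edim and A are all diatonic. D (D–F#–A) is not: scale degree 1 in D minor carries Dm (i). In D major the chord on that degree is D, so here it functions as I, borrowed from the parallel major. G (G–B–D) doesn't fit — on degree 4 D minor would have Gm (iv). G is the degree-4 chord of D major, so it is the borrowed IV.

I, IV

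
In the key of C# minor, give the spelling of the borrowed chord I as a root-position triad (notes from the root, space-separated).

C# E# G#

The root, C#, is scale degree 1 — the same note in C# minor and C# major; only the chord quality changes. Stacking thirds in C# major on C# gives C#–E#–G#.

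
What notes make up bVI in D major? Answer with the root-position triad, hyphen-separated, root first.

Bb-D-F

The root of bVI is the lowered 6th degree: B becomes Bb. Building the major chord from the parallel minor on Bb: Bb–D–F.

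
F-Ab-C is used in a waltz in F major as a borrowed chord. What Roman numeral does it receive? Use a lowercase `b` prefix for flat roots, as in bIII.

i

F is scale degree 1 in F major. F–Ab–C is a minor chord — the form found in F minor, not the diatonic I (F). Borrowed into F major it is written i.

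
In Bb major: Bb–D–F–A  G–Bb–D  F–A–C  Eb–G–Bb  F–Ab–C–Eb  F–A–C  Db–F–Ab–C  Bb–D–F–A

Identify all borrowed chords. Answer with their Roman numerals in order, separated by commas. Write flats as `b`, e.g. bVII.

The diatonic triads in Bb major are Bb, Cm, Dm, Eb, F, Gm, Adim. Of the given chords, Bb–D–F–A = Bbmaj7, G–Bb–D = Gm, F–A–C = F and Eb–G–Bb = Eb are diatonic. F–Ab–C–Eb doesn't fit — on degree 5 Bb major would have F (V). Fm7 is the degree-5 chord of Bb minor, so it is the borrowed v7. Db–F–Ab–C is not: scale degree 3 in Bb major carries Dm (iii). In Bb minor the chord on that degree is Dbmaj7, so here it functions as bIIImaj7, borrowed from the parallel minor.

v7, bIIImaj7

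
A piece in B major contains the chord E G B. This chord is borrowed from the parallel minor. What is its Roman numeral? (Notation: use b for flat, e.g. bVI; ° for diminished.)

iv

E is scale degree 4 in B major. E–G–B is a minor chord — the form found in B minor, not the diatonic IV (E). Borrowed into B major it is written iv.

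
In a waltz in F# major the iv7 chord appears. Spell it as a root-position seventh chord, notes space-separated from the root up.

iv7 is built on scale degree 4, which is B in both F# major and its parallel. Building the minor-seventh chord from the parallel minor on B: B–D–F#–A.

B D F# A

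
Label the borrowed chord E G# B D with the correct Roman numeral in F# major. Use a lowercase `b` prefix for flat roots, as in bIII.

bVII7

E is the lowered form of scale degree 7 in F# major (the diatonic degree 7 is E#). E–G#–B–D is a dominant-seventh chord — the form found in F# minor, not the diatonic vii° (E#dim). Borrowed into F# major it is written bVII7.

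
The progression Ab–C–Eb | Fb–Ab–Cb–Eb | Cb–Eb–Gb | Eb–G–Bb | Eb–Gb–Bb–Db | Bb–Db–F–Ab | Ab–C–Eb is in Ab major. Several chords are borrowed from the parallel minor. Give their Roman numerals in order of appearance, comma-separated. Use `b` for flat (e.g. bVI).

Ab major has the diatonic set Ab, Bbm, Cm, Db, Eb, Fm, Gdim. Ab–C–Eb = Ab, Eb–G–Bb = Eb and Bb–Db–F–Ab = Bbm7 all belong to that set. Fb–Ab–Cb–Eb doesn't fit — on degree 6 Ab major would have Fm (vi). Fbmaj7 is the degree-6 chord of Ab minor, so it is the borrowed bVImaj7. Cb–Eb–Gb doesn't fit — on degree 3 Ab major would have Cm (iii). Cb is the degree-3 chord of Ab minor, so it is the borrowed bIII. But Eb–Gb–Bb–Db is foreign: the diatonic V on degree 5 is Eb, whereas Ebm7 comes from Ab minor. It is labeled v7.

bVImaj7, bIII, v7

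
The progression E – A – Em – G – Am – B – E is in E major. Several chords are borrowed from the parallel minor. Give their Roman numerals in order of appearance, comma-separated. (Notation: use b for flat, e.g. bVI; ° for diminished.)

E major has the diatonic set E, F#m, G#m, A, B, C#m, D#dim. E, A and B are all diatonic. Em (E–G–B) is not: scale degree 1 in E major carries E (I). In E minor the chord on that degree is Em, so here it functions as i, borrowed from the parallel minor. G (G–B–D) doesn't fit — on degree 3 E major would have G#m (iii). G is the degree-3 chord of E minor, so it is the borrowed bIII. Am (A–C–E) doesn't fit — on degree 4 E major would have A (IV). Am is the degree-4 chord of E minor, so it is the borrowed iv.

i, bIII, iv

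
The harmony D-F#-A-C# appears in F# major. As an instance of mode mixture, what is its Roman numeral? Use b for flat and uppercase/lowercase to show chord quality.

In F# major scale degree 6 is D#; D is its lowered form, from F# minor. The diatonic chord on degree 6 would be D#m (vi), but D–F#–A–C# is the major-seventh chord from F# minor. As a borrowed chord it is labeled bVImaj7.

bVImaj7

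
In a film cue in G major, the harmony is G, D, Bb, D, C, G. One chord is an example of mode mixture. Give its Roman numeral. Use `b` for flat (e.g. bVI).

bIII

In G major the diatonic chords are G, Am, Bm, C, D, Em, F#dim. G, D and C are all diatonic. Bb (Bb–D–F) doesn't fit — on degree 3 G major would have Bm (iii). Bb is the degree-3 chord of G minor, so it is the borrowed bIII.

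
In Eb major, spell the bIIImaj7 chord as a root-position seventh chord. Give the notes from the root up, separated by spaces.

Scale degree 3 in Eb major is G. bIIImaj7 uses the lowered form, Gb, taken from Eb minor. Building the major-seventh chord from the parallel minor on Gb: Gb–Bb–Db–F.

Gb Bb Db F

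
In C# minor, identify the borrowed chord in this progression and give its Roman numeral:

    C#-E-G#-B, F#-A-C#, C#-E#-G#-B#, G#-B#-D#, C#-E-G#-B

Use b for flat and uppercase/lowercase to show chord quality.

The diatonic triads in C# minor (with V from harmonic minor) are C#m, D#dim, E, F#m, G#, A, B. Of the given chords, C#–E–G#–B = C#m7, F#–A–C# = F#m and G#–B#–D# = G# are diatonic. But C#–E#–G#–B# is foreign: the diatonic i on degree 1 is C#m, whereas C#maj7 comes from C# major. It is labeled Imaj7.

Imaj7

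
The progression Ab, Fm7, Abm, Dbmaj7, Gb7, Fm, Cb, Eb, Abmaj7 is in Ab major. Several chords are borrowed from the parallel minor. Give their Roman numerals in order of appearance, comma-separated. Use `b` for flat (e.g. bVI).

i, bVII7, bIII

In Ab major the diatonic chords are Ab, Bbm, Cm, Db, Eb, Fm, Gdim. Ab, Fm7, Dbmaj7, Fm, Eb and Abmaj7 all belong to that set. Abm (Ab–Cb–Eb) doesn't fit — on degree 1 Ab major would have Ab (I). Abm is the degree-1 chord of Ab minor, so it is the borrowed i. Gb7 (Gb–Bb–Db–Fb) is not: scale degree 7 in Ab major carries Gdim (vii°). In Ab minor the chord on that degree is Gb7, so here it functions as bVII7, borrowed from the parallel minor. Cb (Cb–Eb–Gb) doesn't fit — on degree 3 Ab major would have Cm (iii). Cb is the degree-3 chord of Ab minor, so it is the borrowed bIII.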